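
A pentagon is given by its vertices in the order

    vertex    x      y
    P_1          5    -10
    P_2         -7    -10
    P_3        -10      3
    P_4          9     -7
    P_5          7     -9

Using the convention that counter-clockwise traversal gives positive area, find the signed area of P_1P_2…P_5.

Apply the shoelace (surveyor's) formula: 2A = Σ (x_i·y_{i+1} − x_{i+1}·y_i), indices taken mod 5.
P_1→P_2: (5)(-10) − (-7)(-10) = -120
P_2→P_3: (-7)(3) − (-10)(-10) = -121
P_3→P_4: (-10)(-7) − (9)(3) = 43
P_4→P_5: (9)(-9) − (7)(-7) = -32
P_5→P_1: (7)(-10) − (5)(-9) = -25
Σ = -255
Signed area = Σ/2 = -127.5 (negative ⇒ clockwise traversal).

-127.5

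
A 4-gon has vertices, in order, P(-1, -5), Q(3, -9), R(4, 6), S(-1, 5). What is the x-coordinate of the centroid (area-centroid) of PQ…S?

242/171

Apply the shoelace formula. First the cross-terms c_i = x_i·y_{i+1} − x_{i+1}·y_i:
  24, 54, 26, 10  ⇒  2A = 114, A = 57.
Then Σ (x_i + x_{i+1})·c_i = 484, so x̄ = 484 / (6·57) = 242/171.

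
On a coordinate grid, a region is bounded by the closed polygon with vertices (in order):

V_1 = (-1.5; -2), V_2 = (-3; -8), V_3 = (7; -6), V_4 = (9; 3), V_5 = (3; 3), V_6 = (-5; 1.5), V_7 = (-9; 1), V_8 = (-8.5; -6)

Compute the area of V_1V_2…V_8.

Apply Gauss's area formula: 2A = Σ (x_i·y_{i+1} − x_{i+1}·y_i), indices taken mod 8.
Σ = (6) + (74) + (75) + (18) + (19.5) + (8.5) + (62.5) + (8) = 271.5
Area = |Σ|/2 = 135.75.

135.75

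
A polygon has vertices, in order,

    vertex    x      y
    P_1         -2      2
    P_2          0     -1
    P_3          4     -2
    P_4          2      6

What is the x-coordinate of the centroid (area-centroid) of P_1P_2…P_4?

1.2

Apply Gauss's area formula. First the cross-terms c_i = x_i·y_{i+1} − x_{i+1}·y_i:
  2, 4, 28, 16  ⇒  2A = 50, A = 25.
Then Σ (x_i + x_{i+1})·c_i = 180, so x̄ = 180 / (6·25) = 1.2.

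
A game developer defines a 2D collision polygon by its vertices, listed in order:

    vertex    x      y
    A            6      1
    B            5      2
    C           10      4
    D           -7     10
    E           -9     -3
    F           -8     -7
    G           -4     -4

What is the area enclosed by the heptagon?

154.5

Cross-terms: 7, 0, 128, 111, 39, 4, 20  ⇒  Σ = 309
Area = |Σ|/2 = 154.5.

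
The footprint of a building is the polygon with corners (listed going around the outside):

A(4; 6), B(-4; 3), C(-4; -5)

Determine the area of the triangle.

32

Σ = (36) + (32) + (-4) = 64
Area = |Σ|/2 = 32.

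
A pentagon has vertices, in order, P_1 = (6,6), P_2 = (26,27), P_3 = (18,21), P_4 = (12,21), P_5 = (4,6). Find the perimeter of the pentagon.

|P_1P_2| = √((20)² + (21)²) = √841 = 29
|P_2P_3| = √((-8)² + (-6)²) = √100 = 10
|P_3P_4| = √((-6)² + (0)²) = √36 = 6
|P_4P_5| = √((-8)² + (-15)²) = √289 = 17
|P_5P_1| = √((2)² + (0)²) = √4 = 2
Perimeter = 29 + 10 + 6 + 17 + 2 = 64.

64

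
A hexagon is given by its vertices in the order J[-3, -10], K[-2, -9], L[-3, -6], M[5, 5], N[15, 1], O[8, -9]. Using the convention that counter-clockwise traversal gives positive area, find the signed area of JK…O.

J→K: (-3)(-9) − (-2)(-10) = 7
K→L: (-2)(-6) − (-3)(-9) = -15
L→M: (-3)(5) − (5)(-6) = 15
M→N: (5)(1) − (15)(5) = -70
N→O: (15)(-9) − (8)(1) = -143
O→J: (8)(-10) − (-3)(-9) = -107
Σ = -313
Signed area = Σ/2 = -156.5 (negative ⇒ clockwise traversal).

-156.5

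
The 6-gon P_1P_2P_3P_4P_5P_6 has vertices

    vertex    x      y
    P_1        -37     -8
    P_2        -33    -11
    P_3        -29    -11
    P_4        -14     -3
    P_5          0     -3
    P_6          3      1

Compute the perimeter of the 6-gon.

|P_1P_2| = √((4)² + (-3)²) = √25 = 5
|P_2P_3| = √((4)² + (0)²) = √16 = 4
|P_3P_4| = √((15)² + (8)²) = √289 = 17
|P_4P_5| = √((14)² + (0)²) = √196 = 14
|P_5P_6| = √((3)² + (4)²) = √25 = 5
|P_6P_1| = √((-40)² + (-9)²) = √1681 = 41
Perimeter = 5 + 4 + 17 + 14 + 5 + 41 = 86.

86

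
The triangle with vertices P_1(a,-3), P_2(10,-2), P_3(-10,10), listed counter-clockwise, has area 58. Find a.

The doubled signed area Σ (x_i y_{i+1} − x_{i+1} y_i) is linear in a.
With a=0 it equals 140; the coefficient of a is -12 (from the two edges through P_1).
So -12·a + 140 = 2·58 = 116 ⇒ a = 2.

2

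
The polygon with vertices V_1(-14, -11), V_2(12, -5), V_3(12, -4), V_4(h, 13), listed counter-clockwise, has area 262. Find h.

The doubled signed area Σ (x_i y_{i+1} − x_{i+1} y_i) is linear in h.
With h=0 it equals 552; the coefficient of h is -7 (from the two edges through V_4).
So -7·h + 552 = 2·262 = 524 ⇒ h = 4.

4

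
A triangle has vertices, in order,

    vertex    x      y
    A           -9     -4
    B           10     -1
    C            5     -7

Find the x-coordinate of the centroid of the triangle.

2

Apply the surveyor's formula. First the cross-terms c_i = x_i·y_{i+1} − x_{i+1}·y_i:
  49, -65, -83  ⇒  2A = -99, A = -49.5.
Then Σ (x_i + x_{i+1})·c_i = -594, so x̄ = -594 / (6·(-49.5)) = 2.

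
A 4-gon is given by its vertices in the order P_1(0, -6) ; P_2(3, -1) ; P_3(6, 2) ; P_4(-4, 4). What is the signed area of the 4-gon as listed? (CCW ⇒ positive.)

43

Apply the surveyor's formula: 2A = Σ (x_i·y_{i+1} − x_{i+1}·y_i), indices taken mod 4.
P_1→P_2: (0)(-1) − (3)(-6) = 18
P_2→P_3: (3)(2) − (6)(-1) = 12
P_3→P_4: (6)(4) − (-4)(2) = 32
P_4→P_1: (-4)(-6) − (0)(4) = 24
Σ = 86
Signed area = Σ/2 = 43 (positive ⇒ counter-clockwise traversal).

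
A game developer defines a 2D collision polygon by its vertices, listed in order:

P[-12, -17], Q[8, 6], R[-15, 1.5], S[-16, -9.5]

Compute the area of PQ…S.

Σ = (64) + (102) + (166.5) + (158) = 490.5
Area = |Σ|/2 = 245.25.

245.25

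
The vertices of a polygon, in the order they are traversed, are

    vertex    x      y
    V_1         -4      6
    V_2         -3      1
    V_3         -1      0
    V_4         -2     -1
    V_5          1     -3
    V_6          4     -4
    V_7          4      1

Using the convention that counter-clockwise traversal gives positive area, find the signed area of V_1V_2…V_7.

39.5

Σ = (14) + (1) + (1) + (7) + (8) + (20) + (28) = 79
Signed area = Σ/2 = 39.5 (positive ⇒ counter-clockwise traversal).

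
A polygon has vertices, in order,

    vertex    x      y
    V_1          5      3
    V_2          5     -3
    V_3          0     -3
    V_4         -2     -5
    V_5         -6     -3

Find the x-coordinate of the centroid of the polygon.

Apply Gauss's area formula. First the cross-terms c_i = x_i·y_{i+1} − x_{i+1}·y_i:
  -30, -15, -6, -24, -3  ⇒  2A = -78, A = -39.
Then Σ (x_i + x_{i+1})·c_i = -168, so x̄ = -168 / (6·(-39)) = 28/39.

28/39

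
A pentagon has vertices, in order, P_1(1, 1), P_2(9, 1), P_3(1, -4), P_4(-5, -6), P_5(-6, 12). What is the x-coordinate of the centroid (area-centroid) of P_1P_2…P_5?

Apply the shoelace formula. First the cross-terms c_i = x_i·y_{i+1} − x_{i+1}·y_i:
  -8, -37, -26, -96, -18  ⇒  2A = -185, A = -92.5.
Then Σ (x_i + x_{i+1})·c_i = 800, so x̄ = 800 / (6·(-92.5)) = -160/111.

-160/111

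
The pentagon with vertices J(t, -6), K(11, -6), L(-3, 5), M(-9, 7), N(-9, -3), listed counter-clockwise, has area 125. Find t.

7

The doubled signed area Σ (x_i y_{i+1} − x_{i+1} y_i) is linear in t.
With t=0 it equals 271; the coefficient of t is -3 (from the two edges through J).
So -3·t + 271 = 2·125 = 250 ⇒ t = 7.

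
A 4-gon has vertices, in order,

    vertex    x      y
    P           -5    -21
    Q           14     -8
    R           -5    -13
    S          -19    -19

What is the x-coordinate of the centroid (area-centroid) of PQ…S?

Apply the surveyor's formula. First the cross-terms c_i = x_i·y_{i+1} − x_{i+1}·y_i:
  334, -222, -152, 304  ⇒  2A = 264, A = 132.
Then Σ (x_i + x_{i+1})·c_i = -2640, so x̄ = -2640 / (6·132) = -10/3.

-10/3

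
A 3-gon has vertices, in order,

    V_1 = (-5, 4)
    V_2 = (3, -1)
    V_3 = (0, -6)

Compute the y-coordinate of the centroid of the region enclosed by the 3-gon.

Apply Gauss's area formula. First the cross-terms c_i = x_i·y_{i+1} − x_{i+1}·y_i:
  -7, -18, -30  ⇒  2A = -55, A = -27.5.
Then Σ (y_i + y_{i+1})·c_i = 165, so ȳ = 165 / (6·(-27.5)) = -1.

-1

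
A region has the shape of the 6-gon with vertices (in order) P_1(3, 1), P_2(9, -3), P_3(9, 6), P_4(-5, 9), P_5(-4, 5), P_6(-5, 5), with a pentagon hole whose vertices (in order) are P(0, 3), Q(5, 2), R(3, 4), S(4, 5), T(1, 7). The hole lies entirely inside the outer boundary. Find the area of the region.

73

Outer boundary:
Apply the surveyor's formula: 2A = Σ (x_i·y_{i+1} − x_{i+1}·y_i), indices taken mod 6.
P_1→P_2: (3)(-3) − (9)(1) = -18
P_2→P_3: (9)(6) − (9)(-3) = 81
P_3→P_4: (9)(9) − (-5)(6) = 111
P_4→P_5: (-5)(5) − (-4)(9) = 11
P_5→P_6: (-4)(5) − (-5)(5) = 5
P_6→P_1: (-5)(1) − (3)(5) = -20
Σ = 170
Area = |Σ|/2 = 85.
Hole:
Apply the surveyor's formula: 2A = Σ (x_i·y_{i+1} − x_{i+1}·y_i), indices taken mod 5.
P→Q: (0)(2) − (5)(3) = -15
Q→R: (5)(4) − (3)(2) = 14
R→S: (3)(5) − (4)(4) = -1
S→T: (4)(7) − (1)(5) = 23
T→P: (1)(3) − (0)(7) = 3
Σ = 24
Area = |Σ|/2 = 12.
Net area = 85 − 12 = 73.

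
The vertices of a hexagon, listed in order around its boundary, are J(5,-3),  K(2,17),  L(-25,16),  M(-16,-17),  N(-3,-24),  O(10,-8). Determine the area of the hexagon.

918

Cross-terms: 91, 457, 681, 333, 264, 10  ⇒  Σ = 1836
Area = |Σ|/2 = 918.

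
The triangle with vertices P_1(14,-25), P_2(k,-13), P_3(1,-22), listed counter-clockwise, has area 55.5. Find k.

-1

The doubled signed area Σ (x_i y_{i+1} − x_{i+1} y_i) is linear in k.
With k=0 it equals 114; the coefficient of k is 3 (from the two edges through P_2).
So 3·k + 114 = 2·55.5 = 111 ⇒ k = -1.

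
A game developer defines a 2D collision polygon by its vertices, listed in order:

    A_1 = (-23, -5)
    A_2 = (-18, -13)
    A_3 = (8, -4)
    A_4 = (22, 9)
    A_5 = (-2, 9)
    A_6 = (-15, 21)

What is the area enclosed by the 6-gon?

706

Σ = (209) + (176) + (160) + (216) + (93) + (558) = 1412
Area = |Σ|/2 = 706.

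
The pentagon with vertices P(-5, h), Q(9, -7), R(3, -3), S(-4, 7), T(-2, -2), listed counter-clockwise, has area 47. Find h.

The doubled signed area Σ (x_i y_{i+1} − x_{i+1} y_i) is linear in h.
With h=0 it equals 50; the coefficient of h is -11 (from the two edges through P).
So -11·h + 50 = 2·47 = 94 ⇒ h = -4.

-4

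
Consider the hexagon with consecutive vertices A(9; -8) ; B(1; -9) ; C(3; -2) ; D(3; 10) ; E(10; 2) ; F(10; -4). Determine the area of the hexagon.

105

Apply Gauss's area formula: 2A = Σ (x_i·y_{i+1} − x_{i+1}·y_i), indices taken mod 6.
Σ = (-73) + (25) + (36) + (-94) + (-60) + (-44) = -210
Area = |Σ|/2 = 105.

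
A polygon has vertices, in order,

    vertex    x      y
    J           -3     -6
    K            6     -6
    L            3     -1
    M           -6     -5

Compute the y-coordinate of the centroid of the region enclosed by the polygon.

Apply the surveyor's formula. First the cross-terms c_i = x_i·y_{i+1} − x_{i+1}·y_i:
  54, 12, -21, 21  ⇒  2A = 66, A = 33.
Then Σ (y_i + y_{i+1})·c_i = -837, so ȳ = -837 / (6·33) = -93/22.

-93/22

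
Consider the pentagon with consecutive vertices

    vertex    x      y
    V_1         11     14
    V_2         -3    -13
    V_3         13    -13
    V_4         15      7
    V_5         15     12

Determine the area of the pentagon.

273

Apply the surveyor's formula: 2A = Σ (x_i·y_{i+1} − x_{i+1}·y_i), indices taken mod 5.
Σ = (-101) + (208) + (286) + (75) + (78) = 546
Area = |Σ|/2 = 273.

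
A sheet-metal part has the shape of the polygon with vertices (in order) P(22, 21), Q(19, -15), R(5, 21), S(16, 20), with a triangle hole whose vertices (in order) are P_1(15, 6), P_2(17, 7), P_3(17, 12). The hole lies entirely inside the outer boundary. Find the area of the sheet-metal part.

292.5

Outer boundary:
Apply the shoelace (surveyor's) formula: 2A = Σ (x_i·y_{i+1} − x_{i+1}·y_i), indices taken mod 4.
Σ = (-729) + (474) + (-236) + (-104) = -595
Area = |Σ|/2 = 297.5.
Hole:
Apply Gauss's area formula: 2A = Σ (x_i·y_{i+1} − x_{i+1}·y_i), indices taken mod 3.
Σ = (3) + (85) + (-78) = 10
Area = |Σ|/2 = 5.
Net area = 297.5 − 5 = 292.5.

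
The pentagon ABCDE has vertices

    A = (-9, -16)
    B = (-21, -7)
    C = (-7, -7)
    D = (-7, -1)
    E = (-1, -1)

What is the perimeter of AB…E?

58

|AB| = √((-12)² + (9)²) = √225 = 15
|BC| = √((14)² + (0)²) = √196 = 14
|CD| = √((0)² + (6)²) = √36 = 6
|DE| = √((6)² + (0)²) = √36 = 6
|EA| = √((-8)² + (-15)²) = √289 = 17
Perimeter = 15 + 14 + 6 + 6 + 17 = 58.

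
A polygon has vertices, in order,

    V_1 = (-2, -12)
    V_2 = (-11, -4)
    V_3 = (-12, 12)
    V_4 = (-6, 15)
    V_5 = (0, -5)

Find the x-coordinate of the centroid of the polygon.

-314/49

Apply the surveyor's formula. First the cross-terms c_i = x_i·y_{i+1} − x_{i+1}·y_i:
  -124, -180, -108, 30, -10  ⇒  2A = -392, A = -196.
Then Σ (x_i + x_{i+1})·c_i = 7536, so x̄ = 7536 / (6·(-196)) = -314/49.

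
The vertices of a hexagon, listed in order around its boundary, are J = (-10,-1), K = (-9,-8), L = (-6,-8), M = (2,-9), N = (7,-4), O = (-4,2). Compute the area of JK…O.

J→K: (-10)(-8) − (-9)(-1) = 71
K→L: (-9)(-8) − (-6)(-8) = 24
L→M: (-6)(-9) − (2)(-8) = 70
M→N: (2)(-4) − (7)(-9) = 55
N→O: (7)(2) − (-4)(-4) = -2
O→J: (-4)(-1) − (-10)(2) = 24
Σ = 242
Area = |Σ|/2 = 121.

121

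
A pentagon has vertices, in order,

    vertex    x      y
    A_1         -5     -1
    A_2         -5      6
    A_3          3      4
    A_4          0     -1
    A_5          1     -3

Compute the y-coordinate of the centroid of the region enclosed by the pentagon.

24/13

Apply the shoelace formula. First the cross-terms c_i = x_i·y_{i+1} − x_{i+1}·y_i:
  -35, -38, -3, 1, -16  ⇒  2A = -91, A = -45.5.
Then Σ (y_i + y_{i+1})·c_i = -504, so ȳ = -504 / (6·(-45.5)) = 24/13.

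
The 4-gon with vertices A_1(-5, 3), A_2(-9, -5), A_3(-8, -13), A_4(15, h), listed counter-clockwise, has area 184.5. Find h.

The doubled signed area Σ (x_i y_{i+1} − x_{i+1} y_i) is linear in h.
With h=0 it equals 369; the coefficient of h is -3 (from the two edges through A_4).
So -3·h + 369 = 2·184.5 = 369 ⇒ h = 0.

0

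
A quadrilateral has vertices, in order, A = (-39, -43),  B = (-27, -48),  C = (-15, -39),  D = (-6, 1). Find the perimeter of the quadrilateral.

|AB| = √((12)² + (-5)²) = √169 = 13
|BC| = √((12)² + (9)²) = √225 = 15
|CD| = √((9)² + (40)²) = √1681 = 41
|DA| = √((-33)² + (-44)²) = √3025 = 55
Perimeter = 13 + 15 + 41 + 55 = 124.

124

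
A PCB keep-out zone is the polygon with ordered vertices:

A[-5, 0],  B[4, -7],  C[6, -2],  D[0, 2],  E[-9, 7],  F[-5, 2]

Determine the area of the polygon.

63

Σ = (35) + (34) + (12) + (18) + (17) + (10) = 126
Area = |Σ|/2 = 63.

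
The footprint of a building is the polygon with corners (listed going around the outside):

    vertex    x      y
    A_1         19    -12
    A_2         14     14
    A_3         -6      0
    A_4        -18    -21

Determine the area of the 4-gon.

Σ = (434) + (84) + (126) + (615) = 1259
Area = |Σ|/2 = 629.5.

629.5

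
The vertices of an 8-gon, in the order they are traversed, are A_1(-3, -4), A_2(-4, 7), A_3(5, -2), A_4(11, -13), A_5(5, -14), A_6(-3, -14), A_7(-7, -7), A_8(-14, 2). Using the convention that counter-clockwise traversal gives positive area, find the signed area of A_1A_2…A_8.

A_1→A_2: (-3)(7) − (-4)(-4) = -37
A_2→A_3: (-4)(-2) − (5)(7) = -27
A_3→A_4: (5)(-13) − (11)(-2) = -43
A_4→A_5: (11)(-14) − (5)(-13) = -89
A_5→A_6: (5)(-14) − (-3)(-14) = -112
A_6→A_7: (-3)(-7) − (-7)(-14) = -77
A_7→A_8: (-7)(2) − (-14)(-7) = -112
A_8→A_1: (-14)(-4) − (-3)(2) = 62
Σ = -435
Signed area = Σ/2 = -217.5 (negative ⇒ clockwise traversal).

-217.5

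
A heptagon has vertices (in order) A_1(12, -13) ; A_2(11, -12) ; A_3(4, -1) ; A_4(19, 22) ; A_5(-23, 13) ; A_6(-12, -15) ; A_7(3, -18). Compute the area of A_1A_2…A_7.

917.5

Apply the shoelace (surveyor's) formula: 2A = Σ (x_i·y_{i+1} − x_{i+1}·y_i), indices taken mod 7.
Σ = (-1) + (37) + (107) + (753) + (501) + (261) + (177) = 1835
Area = |Σ|/2 = 917.5.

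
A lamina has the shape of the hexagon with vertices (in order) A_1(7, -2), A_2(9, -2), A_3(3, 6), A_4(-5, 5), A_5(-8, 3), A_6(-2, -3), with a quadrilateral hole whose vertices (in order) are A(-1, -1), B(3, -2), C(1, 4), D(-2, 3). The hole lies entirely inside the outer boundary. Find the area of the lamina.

77

Outer boundary:
Apply Gauss's area formula: 2A = Σ (x_i·y_{i+1} − x_{i+1}·y_i), indices taken mod 6.
Σ = (4) + (60) + (45) + (25) + (30) + (25) = 189
Area = |Σ|/2 = 94.5.
Hole:
Apply the shoelace (surveyor's) formula: 2A = Σ (x_i·y_{i+1} − x_{i+1}·y_i), indices taken mod 4.
Σ = (5) + (14) + (11) + (5) = 35
Area = |Σ|/2 = 17.5.
Net area = 94.5 − 17.5 = 77.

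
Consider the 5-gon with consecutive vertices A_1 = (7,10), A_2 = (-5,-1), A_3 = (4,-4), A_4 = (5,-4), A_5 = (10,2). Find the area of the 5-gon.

Apply Gauss's area formula: 2A = Σ (x_i·y_{i+1} − x_{i+1}·y_i), indices taken mod 5.
Σ = (43) + (24) + (4) + (50) + (86) = 207
Area = |Σ|/2 = 103.5.

103.5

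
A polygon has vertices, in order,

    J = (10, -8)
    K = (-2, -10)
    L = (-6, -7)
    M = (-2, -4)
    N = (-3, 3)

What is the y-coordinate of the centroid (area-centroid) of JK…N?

Apply Gauss's area formula. First the cross-terms c_i = x_i·y_{i+1} − x_{i+1}·y_i:
  -116, -46, 10, -18, -6  ⇒  2A = -176, A = -88.
Then Σ (y_i + y_{i+1})·c_i = 2808, so ȳ = 2808 / (6·(-88)) = -117/22.

-117/22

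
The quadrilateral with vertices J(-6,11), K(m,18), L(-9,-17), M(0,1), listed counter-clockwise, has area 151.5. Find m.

Write out the shoelace sum; only the two edges meeting at K involve m:
2·Area = [((-6)·18 − m·11) + (m·(-17) − (-9)·18)] + -3
       = -28·m + 51 = 303
⇒ m = -9.

-9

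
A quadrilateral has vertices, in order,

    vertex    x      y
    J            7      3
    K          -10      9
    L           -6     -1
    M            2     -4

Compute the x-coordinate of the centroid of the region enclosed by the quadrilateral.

Apply the surveyor's formula. First the cross-terms c_i = x_i·y_{i+1} − x_{i+1}·y_i:
  93, 64, 26, 34  ⇒  2A = 217, A = 108.5.
Then Σ (x_i + x_{i+1})·c_i = -1101, so x̄ = -1101 / (6·108.5) = -367/217.

-367/217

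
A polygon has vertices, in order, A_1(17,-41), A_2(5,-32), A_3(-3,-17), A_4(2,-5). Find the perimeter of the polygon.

84

|A_1A_2| = √((-12)² + (9)²) = √225 = 15
|A_2A_3| = √((-8)² + (15)²) = √289 = 17
|A_3A_4| = √((5)² + (12)²) = √169 = 13
|A_4A_1| = √((15)² + (-36)²) = √1521 = 39
Perimeter = 15 + 17 + 13 + 39 = 84.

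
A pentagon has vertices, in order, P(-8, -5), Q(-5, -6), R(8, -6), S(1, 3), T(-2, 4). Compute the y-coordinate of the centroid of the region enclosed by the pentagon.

-139/61

Apply the shoelace formula. First the cross-terms c_i = x_i·y_{i+1} − x_{i+1}·y_i:
  23, 78, 30, 10, 42  ⇒  2A = 183, A = 91.5.
Then Σ (y_i + y_{i+1})·c_i = -1251, so ȳ = -1251 / (6·91.5) = -139/61.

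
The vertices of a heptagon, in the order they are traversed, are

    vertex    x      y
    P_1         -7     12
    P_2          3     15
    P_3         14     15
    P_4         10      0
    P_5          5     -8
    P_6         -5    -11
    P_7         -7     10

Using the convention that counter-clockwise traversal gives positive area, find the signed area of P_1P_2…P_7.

Apply the shoelace formula: 2A = Σ (x_i·y_{i+1} − x_{i+1}·y_i), indices taken mod 7.
Σ = (-141) + (-165) + (-150) + (-80) + (-95) + (-127) + (-14) = -772
Signed area = Σ/2 = -386 (negative ⇒ clockwise traversal).

-386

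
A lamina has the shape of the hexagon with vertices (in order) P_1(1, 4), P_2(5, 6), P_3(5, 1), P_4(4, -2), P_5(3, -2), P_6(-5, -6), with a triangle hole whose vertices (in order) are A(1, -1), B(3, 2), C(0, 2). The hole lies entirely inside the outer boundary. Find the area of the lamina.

Outer boundary:
Cross-terms: -14, -25, -14, -2, -28, -14  ⇒  Σ = -97
Area = |Σ|/2 = 48.5.
Hole:
Apply Gauss's area formula: 2A = Σ (x_i·y_{i+1} − x_{i+1}·y_i), indices taken mod 3.
Σ = (5) + (6) + (-2) = 9
Area = |Σ|/2 = 4.5.
Net area = 48.5 − 4.5 = 44.

44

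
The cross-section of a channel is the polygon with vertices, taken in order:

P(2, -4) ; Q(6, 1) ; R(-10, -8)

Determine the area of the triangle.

Apply Gauss's area formula: 2A = Σ (x_i·y_{i+1} − x_{i+1}·y_i), indices taken mod 3.
Σ = (26) + (-38) + (56) = 44
Area = |Σ|/2 = 22.

22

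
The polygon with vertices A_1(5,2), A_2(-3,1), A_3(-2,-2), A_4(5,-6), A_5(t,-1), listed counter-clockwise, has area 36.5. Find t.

The doubled signed area Σ (x_i y_{i+1} − x_{i+1} y_i) is linear in t.
With t=0 it equals 41; the coefficient of t is 8 (from the two edges through A_5).
So 8·t + 41 = 2·36.5 = 73 ⇒ t = 4.

4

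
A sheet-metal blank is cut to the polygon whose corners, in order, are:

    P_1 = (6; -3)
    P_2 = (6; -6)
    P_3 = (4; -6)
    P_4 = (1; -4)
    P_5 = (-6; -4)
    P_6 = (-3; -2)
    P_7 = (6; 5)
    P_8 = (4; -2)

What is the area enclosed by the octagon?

Σ = (-18) + (-12) + (-10) + (-28) + (0) + (-3) + (-32) + (0) = -103
Area = |Σ|/2 = 51.5.

51.5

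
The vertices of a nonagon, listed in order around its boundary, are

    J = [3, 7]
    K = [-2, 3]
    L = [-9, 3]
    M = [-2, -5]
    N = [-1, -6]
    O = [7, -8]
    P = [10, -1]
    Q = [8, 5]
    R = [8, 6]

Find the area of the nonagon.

164.5

Apply the shoelace (surveyor's) formula: 2A = Σ (x_i·y_{i+1} − x_{i+1}·y_i), indices taken mod 9.
Σ = (23) + (21) + (51) + (7) + (50) + (73) + (58) + (8) + (38) = 329
Area = |Σ|/2 = 164.5.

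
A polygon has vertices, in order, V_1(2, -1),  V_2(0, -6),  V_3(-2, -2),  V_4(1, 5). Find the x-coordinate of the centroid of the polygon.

25/129

Apply the surveyor's formula. First the cross-terms c_i = x_i·y_{i+1} − x_{i+1}·y_i:
  -12, -12, -8, -11  ⇒  2A = -43, A = -21.5.
Then Σ (x_i + x_{i+1})·c_i = -25, so x̄ = -25 / (6·(-21.5)) = 25/129.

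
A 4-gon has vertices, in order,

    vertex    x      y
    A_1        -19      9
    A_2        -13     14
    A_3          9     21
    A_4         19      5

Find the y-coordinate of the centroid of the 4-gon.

Apply the shoelace (surveyor's) formula. First the cross-terms c_i = x_i·y_{i+1} − x_{i+1}·y_i:
  -149, -399, -354, 266  ⇒  2A = -636, A = -318.
Then Σ (y_i + y_{i+1})·c_i = -22872, so ȳ = -22872 / (6·(-318)) = 1906/159.

1906/159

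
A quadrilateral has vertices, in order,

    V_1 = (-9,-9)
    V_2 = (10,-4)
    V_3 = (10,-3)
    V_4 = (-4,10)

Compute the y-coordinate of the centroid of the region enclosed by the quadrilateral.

Apply the shoelace formula. First the cross-terms c_i = x_i·y_{i+1} − x_{i+1}·y_i:
  126, 10, 88, 126  ⇒  2A = 350, A = 175.
Then Σ (y_i + y_{i+1})·c_i = -966, so ȳ = -966 / (6·175) = -0.92.

-0.92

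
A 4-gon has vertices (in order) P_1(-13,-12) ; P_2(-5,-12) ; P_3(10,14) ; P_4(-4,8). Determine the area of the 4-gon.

P_1→P_2: (-13)(-12) − (-5)(-12) = 96
P_2→P_3: (-5)(14) − (10)(-12) = 50
P_3→P_4: (10)(8) − (-4)(14) = 136
P_4→P_1: (-4)(-12) − (-13)(8) = 152
Σ = 434
Area = |Σ|/2 = 217.

217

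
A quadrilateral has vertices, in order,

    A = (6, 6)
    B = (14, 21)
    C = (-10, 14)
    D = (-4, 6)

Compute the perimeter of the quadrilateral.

62

|AB| = √((8)² + (15)²) = √289 = 17
|BC| = √((-24)² + (-7)²) = √625 = 25
|CD| = √((6)² + (-8)²) = √100 = 10
|DA| = √((10)² + (0)²) = √100 = 10
Perimeter = 17 + 25 + 10 + 10 = 62.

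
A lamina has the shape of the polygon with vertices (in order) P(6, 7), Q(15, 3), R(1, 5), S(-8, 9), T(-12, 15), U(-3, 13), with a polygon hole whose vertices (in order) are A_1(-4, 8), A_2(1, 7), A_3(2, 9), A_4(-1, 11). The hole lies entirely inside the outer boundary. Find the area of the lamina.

81

Outer boundary:
Apply the surveyor's formula: 2A = Σ (x_i·y_{i+1} − x_{i+1}·y_i), indices taken mod 6.
P→Q: (6)(3) − (15)(7) = -87
Q→R: (15)(5) − (1)(3) = 72
R→S: (1)(9) − (-8)(5) = 49
S→T: (-8)(15) − (-12)(9) = -12
T→U: (-12)(13) − (-3)(15) = -111
U→P: (-3)(7) − (6)(13) = -99
Σ = -188
Area = |Σ|/2 = 94.
Hole:
Apply Gauss's area formula: 2A = Σ (x_i·y_{i+1} − x_{i+1}·y_i), indices taken mod 4.
Σ = (-36) + (-5) + (31) + (36) = 26
Area = |Σ|/2 = 13.
Net area = 94 − 13 = 81.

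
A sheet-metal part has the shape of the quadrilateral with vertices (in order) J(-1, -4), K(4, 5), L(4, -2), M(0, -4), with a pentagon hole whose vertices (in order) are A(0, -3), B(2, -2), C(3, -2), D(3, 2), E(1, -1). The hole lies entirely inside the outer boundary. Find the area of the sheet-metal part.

12.5

Outer boundary:
Σ = (11) + (-28) + (-16) + (-4) = -37
Area = |Σ|/2 = 18.5.
Hole:
Apply Gauss's area formula: 2A = Σ (x_i·y_{i+1} − x_{i+1}·y_i), indices taken mod 5.
Σ = (6) + (2) + (12) + (-5) + (-3) = 12
Area = |Σ|/2 = 6.
Net area = 18.5 − 6 = 12.5.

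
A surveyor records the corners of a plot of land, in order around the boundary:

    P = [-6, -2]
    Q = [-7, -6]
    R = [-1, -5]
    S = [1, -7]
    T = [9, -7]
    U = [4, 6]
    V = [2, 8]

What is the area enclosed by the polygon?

132.5

Cross-terms: 22, 29, 12, 56, 82, 20, 44  ⇒  Σ = 265
Area = |Σ|/2 = 132.5.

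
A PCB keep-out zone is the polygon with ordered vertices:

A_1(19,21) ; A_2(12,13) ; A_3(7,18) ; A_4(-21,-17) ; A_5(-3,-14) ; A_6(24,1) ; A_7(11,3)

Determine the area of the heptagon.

Apply the surveyor's formula: 2A = Σ (x_i·y_{i+1} − x_{i+1}·y_i), indices taken mod 7.
A_1→A_2: (19)(13) − (12)(21) = -5
A_2→A_3: (12)(18) − (7)(13) = 125
A_3→A_4: (7)(-17) − (-21)(18) = 259
A_4→A_5: (-21)(-14) − (-3)(-17) = 243
A_5→A_6: (-3)(1) − (24)(-14) = 333
A_6→A_7: (24)(3) − (11)(1) = 61
A_7→A_1: (11)(21) − (19)(3) = 174
Σ = 1190
Area = |Σ|/2 = 595.

595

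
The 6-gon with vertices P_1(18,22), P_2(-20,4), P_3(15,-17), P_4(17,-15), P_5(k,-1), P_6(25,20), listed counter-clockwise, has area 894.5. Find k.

The doubled signed area Σ (x_i y_{i+1} − x_{i+1} y_i) is linear in k.
With k=0 it equals 1054; the coefficient of k is 35 (from the two edges through P_5).
So 35·k + 1054 = 2·894.5 = 1789 ⇒ k = 21.

21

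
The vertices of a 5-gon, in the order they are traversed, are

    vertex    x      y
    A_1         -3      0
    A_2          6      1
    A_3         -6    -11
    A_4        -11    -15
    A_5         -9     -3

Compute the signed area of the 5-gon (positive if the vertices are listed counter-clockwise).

-102.5

Apply the shoelace (surveyor's) formula: 2A = Σ (x_i·y_{i+1} − x_{i+1}·y_i), indices taken mod 5.
A_1→A_2: (-3)(1) − (6)(0) = -3
A_2→A_3: (6)(-11) − (-6)(1) = -60
A_3→A_4: (-6)(-15) − (-11)(-11) = -31
A_4→A_5: (-11)(-3) − (-9)(-15) = -102
A_5→A_1: (-9)(0) − (-3)(-3) = -9
Σ = -205
Signed area = Σ/2 = -102.5 (negative ⇒ clockwise traversal).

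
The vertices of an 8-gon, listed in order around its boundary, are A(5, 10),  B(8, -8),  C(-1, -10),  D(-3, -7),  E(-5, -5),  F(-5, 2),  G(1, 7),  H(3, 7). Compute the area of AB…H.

Apply the shoelace (surveyor's) formula: 2A = Σ (x_i·y_{i+1} − x_{i+1}·y_i), indices taken mod 8.
Cross-terms: -120, -88, -23, -20, -35, -37, -14, -5  ⇒  Σ = -342
Area = |Σ|/2 = 171.

171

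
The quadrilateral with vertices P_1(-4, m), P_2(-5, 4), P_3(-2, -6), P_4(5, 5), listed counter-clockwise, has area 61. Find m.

6

The doubled signed area Σ (x_i y_{i+1} − x_{i+1} y_i) is linear in m.
With m=0 it equals 62; the coefficient of m is 10 (from the two edges through P_1).
So 10·m + 62 = 2·61 = 122 ⇒ m = 6.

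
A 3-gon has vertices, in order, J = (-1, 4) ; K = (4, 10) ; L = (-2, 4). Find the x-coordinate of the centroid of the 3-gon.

1/3

Apply Gauss's area formula. First the cross-terms c_i = x_i·y_{i+1} − x_{i+1}·y_i:
  -26, 36, -4  ⇒  2A = 6, A = 3.
Then Σ (x_i + x_{i+1})·c_i = 6, so x̄ = 6 / (6·3) = 1/3.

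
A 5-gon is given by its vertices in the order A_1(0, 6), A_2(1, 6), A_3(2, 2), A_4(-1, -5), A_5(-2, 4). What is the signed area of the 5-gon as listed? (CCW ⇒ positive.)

Apply Gauss's area formula: 2A = Σ (x_i·y_{i+1} − x_{i+1}·y_i), indices taken mod 5.
A_1→A_2: (0)(6) − (1)(6) = -6
A_2→A_3: (1)(2) − (2)(6) = -10
A_3→A_4: (2)(-5) − (-1)(2) = -8
A_4→A_5: (-1)(4) − (-2)(-5) = -14
A_5→A_1: (-2)(6) − (0)(4) = -12
Σ = -50
Signed area = Σ/2 = -25 (negative ⇒ clockwise traversal).

-25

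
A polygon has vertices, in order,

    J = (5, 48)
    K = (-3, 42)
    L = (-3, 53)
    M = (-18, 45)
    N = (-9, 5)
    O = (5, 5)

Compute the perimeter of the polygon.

|JK| = √((-8)² + (-6)²) = √100 = 10
|KL| = √((0)² + (11)²) = √121 = 11
|LM| = √((-15)² + (-8)²) = √289 = 17
|MN| = √((9)² + (-40)²) = √1681 = 41
|NO| = √((14)² + (0)²) = √196 = 14
|OJ| = √((0)² + (43)²) = √1849 = 43
Perimeter = 10 + 11 + 17 + 41 + 14 + 43 = 136.

136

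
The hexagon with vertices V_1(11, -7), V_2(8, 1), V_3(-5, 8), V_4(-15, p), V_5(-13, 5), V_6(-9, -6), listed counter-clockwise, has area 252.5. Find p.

Write out the shoelace sum; only the two edges meeting at V_4 involve p:
2·Area = [((-5)·p − (-15)·8) + ((-15)·5 − (-13)·p)] + 388
       = 8·p + 433 = 505
⇒ p = 9.

9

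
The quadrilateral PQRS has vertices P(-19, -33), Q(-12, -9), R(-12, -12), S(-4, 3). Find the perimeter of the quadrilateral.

84

|PQ| = √((7)² + (24)²) = √625 = 25
|QR| = √((0)² + (-3)²) = √9 = 3
|RS| = √((8)² + (15)²) = √289 = 17
|SP| = √((-15)² + (-36)²) = √1521 = 39
Perimeter = 25 + 3 + 17 + 39 = 84.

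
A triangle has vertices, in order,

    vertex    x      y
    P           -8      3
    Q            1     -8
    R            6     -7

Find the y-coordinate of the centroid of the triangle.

Apply Gauss's area formula. First the cross-terms c_i = x_i·y_{i+1} − x_{i+1}·y_i:
  61, 41, -38  ⇒  2A = 64, A = 32.
Then Σ (y_i + y_{i+1})·c_i = -768, so ȳ = -768 / (6·32) = -4.

-4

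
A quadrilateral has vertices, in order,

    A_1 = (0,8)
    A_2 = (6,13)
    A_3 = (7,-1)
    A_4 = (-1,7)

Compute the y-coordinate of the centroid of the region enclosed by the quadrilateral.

668/105

Apply Gauss's area formula. First the cross-terms c_i = x_i·y_{i+1} − x_{i+1}·y_i:
  -48, -97, 48, -8  ⇒  2A = -105, A = -52.5.
Then Σ (y_i + y_{i+1})·c_i = -2004, so ȳ = -2004 / (6·(-52.5)) = 668/105.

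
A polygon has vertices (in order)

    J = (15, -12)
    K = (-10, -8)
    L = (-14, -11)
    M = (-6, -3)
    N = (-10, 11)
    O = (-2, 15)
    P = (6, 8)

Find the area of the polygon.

394

Apply the shoelace formula: 2A = Σ (x_i·y_{i+1} − x_{i+1}·y_i), indices taken mod 7.
Cross-terms: -240, -2, -24, -96, -128, -106, -192  ⇒  Σ = -788
Area = |Σ|/2 = 394.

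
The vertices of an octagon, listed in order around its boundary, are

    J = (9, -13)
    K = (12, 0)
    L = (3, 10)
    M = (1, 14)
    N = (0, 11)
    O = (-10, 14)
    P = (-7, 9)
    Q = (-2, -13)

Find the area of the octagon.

344.5

Apply the surveyor's formula: 2A = Σ (x_i·y_{i+1} − x_{i+1}·y_i), indices taken mod 8.
Σ = (156) + (120) + (32) + (11) + (110) + (8) + (109) + (143) = 689
Area = |Σ|/2 = 344.5.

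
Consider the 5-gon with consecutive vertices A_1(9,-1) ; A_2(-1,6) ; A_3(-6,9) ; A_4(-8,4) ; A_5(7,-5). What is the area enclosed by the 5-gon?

89

Σ = (53) + (27) + (48) + (12) + (38) = 178
Area = |Σ|/2 = 89.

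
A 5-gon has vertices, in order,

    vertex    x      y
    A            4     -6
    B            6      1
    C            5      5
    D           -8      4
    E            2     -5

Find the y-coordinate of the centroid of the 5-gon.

74/99

Apply the shoelace formula. First the cross-terms c_i = x_i·y_{i+1} − x_{i+1}·y_i:
  40, 25, 60, 32, 8  ⇒  2A = 165, A = 82.5.
Then Σ (y_i + y_{i+1})·c_i = 370, so ȳ = 370 / (6·82.5) = 74/99.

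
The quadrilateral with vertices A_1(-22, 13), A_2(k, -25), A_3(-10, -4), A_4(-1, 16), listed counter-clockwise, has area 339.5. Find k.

-12

Write out the shoelace sum; only the two edges meeting at A_2 involve k:
2·Area = [((-22)·(-25) − k·13) + (k·(-4) − (-10)·(-25))] + 175
       = -17·k + 475 = 679
⇒ k = -12.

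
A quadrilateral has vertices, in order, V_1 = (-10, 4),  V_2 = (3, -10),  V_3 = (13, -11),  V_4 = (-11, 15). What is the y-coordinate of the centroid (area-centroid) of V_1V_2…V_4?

-17/73

Apply the shoelace (surveyor's) formula. First the cross-terms c_i = x_i·y_{i+1} − x_{i+1}·y_i:
  88, 97, 74, 106  ⇒  2A = 365, A = 182.5.
Then Σ (y_i + y_{i+1})·c_i = -255, so ȳ = -255 / (6·182.5) = -17/73.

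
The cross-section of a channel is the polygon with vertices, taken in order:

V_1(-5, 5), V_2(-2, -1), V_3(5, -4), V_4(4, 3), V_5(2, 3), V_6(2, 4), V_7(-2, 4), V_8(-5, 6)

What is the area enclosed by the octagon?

Apply the shoelace (surveyor's) formula: 2A = Σ (x_i·y_{i+1} − x_{i+1}·y_i), indices taken mod 8.
Σ = (15) + (13) + (31) + (6) + (2) + (16) + (8) + (5) = 96
Area = |Σ|/2 = 48.

48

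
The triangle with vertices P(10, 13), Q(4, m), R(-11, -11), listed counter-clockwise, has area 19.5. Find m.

The doubled signed area Σ (x_i y_{i+1} − x_{i+1} y_i) is linear in m.
With m=0 it equals -129; the coefficient of m is 21 (from the two edges through Q).
So 21·m + -129 = 2·19.5 = 39 ⇒ m = 8.

8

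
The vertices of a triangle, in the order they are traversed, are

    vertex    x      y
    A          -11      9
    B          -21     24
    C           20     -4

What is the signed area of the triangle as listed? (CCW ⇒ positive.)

-167.5

Σ = (-75) + (-396) + (136) = -335
Signed area = Σ/2 = -167.5 (negative ⇒ clockwise traversal).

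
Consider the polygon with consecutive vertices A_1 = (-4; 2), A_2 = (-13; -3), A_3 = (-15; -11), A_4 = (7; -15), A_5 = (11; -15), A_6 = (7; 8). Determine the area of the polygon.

Apply Gauss's area formula: 2A = Σ (x_i·y_{i+1} − x_{i+1}·y_i), indices taken mod 6.
A_1→A_2: (-4)(-3) − (-13)(2) = 38
A_2→A_3: (-13)(-11) − (-15)(-3) = 98
A_3→A_4: (-15)(-15) − (7)(-11) = 302
A_4→A_5: (7)(-15) − (11)(-15) = 60
A_5→A_6: (11)(8) − (7)(-15) = 193
A_6→A_1: (7)(2) − (-4)(8) = 46
Σ = 737
Area = |Σ|/2 = 368.5.

368.5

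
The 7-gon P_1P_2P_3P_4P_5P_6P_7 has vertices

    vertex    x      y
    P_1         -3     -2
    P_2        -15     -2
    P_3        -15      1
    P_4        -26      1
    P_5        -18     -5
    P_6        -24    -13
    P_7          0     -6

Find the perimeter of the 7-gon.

76

|P_1P_2| = √((-12)² + (0)²) = √144 = 12
|P_2P_3| = √((0)² + (3)²) = √9 = 3
|P_3P_4| = √((-11)² + (0)²) = √121 = 11
|P_4P_5| = √((8)² + (-6)²) = √100 = 10
|P_5P_6| = √((-6)² + (-8)²) = √100 = 10
|P_6P_7| = √((24)² + (7)²) = √625 = 25
|P_7P_1| = √((-3)² + (4)²) = √25 = 5
Perimeter = 12 + 3 + 11 + 10 + 10 + 25 + 5 = 76.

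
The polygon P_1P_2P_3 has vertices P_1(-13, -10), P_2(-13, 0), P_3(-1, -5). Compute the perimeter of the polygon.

|P_1P_2| = √((0)² + (10)²) = √100 = 10
|P_2P_3| = √((12)² + (-5)²) = √169 = 13
|P_3P_1| = √((-12)² + (-5)²) = √169 = 13
Perimeter = 10 + 13 + 13 = 36.

36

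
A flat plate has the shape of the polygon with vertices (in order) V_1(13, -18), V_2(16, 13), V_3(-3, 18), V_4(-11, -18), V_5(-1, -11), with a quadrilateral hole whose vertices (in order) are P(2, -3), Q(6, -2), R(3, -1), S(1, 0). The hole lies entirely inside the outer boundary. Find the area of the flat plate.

644

Outer boundary:
Apply the surveyor's formula: 2A = Σ (x_i·y_{i+1} − x_{i+1}·y_i), indices taken mod 5.
Cross-terms: 457, 327, 252, 103, 161  ⇒  Σ = 1300
Area = |Σ|/2 = 650.
Hole:
Apply the shoelace formula: 2A = Σ (x_i·y_{i+1} − x_{i+1}·y_i), indices taken mod 4.
Σ = (14) + (0) + (1) + (-3) = 12
Area = |Σ|/2 = 6.
Net area = 650 − 6 = 644.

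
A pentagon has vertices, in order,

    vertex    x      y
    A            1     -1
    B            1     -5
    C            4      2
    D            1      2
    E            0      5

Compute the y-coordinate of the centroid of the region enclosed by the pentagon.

-1/24

Apply the surveyor's formula. First the cross-terms c_i = x_i·y_{i+1} − x_{i+1}·y_i:
  -4, 22, 6, 5, -5  ⇒  2A = 24, A = 12.
Then Σ (y_i + y_{i+1})·c_i = -3, so ȳ = -3 / (6·12) = -1/24.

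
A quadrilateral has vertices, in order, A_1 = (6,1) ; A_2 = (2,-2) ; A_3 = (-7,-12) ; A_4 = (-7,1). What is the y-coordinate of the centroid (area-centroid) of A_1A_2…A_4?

-3.25

Apply the shoelace (surveyor's) formula. First the cross-terms c_i = x_i·y_{i+1} − x_{i+1}·y_i:
  -14, -38, -91, -13  ⇒  2A = -156, A = -78.
Then Σ (y_i + y_{i+1})·c_i = 1521, so ȳ = 1521 / (6·(-78)) = -3.25.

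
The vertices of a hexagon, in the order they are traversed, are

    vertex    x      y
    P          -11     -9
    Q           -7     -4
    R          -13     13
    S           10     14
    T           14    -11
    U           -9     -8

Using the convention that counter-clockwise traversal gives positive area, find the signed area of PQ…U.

Apply the shoelace (surveyor's) formula: 2A = Σ (x_i·y_{i+1} − x_{i+1}·y_i), indices taken mod 6.
P→Q: (-11)(-4) − (-7)(-9) = -19
Q→R: (-7)(13) − (-13)(-4) = -143
R→S: (-13)(14) − (10)(13) = -312
S→T: (10)(-11) − (14)(14) = -306
T→U: (14)(-8) − (-9)(-11) = -211
U→P: (-9)(-9) − (-11)(-8) = -7
Σ = -998
Signed area = Σ/2 = -499 (negative ⇒ clockwise traversal).

-499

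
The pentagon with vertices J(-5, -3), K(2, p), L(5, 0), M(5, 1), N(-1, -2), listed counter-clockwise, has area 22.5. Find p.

The doubled signed area Σ (x_i y_{i+1} − x_{i+1} y_i) is linear in p.
With p=0 it equals -5; the coefficient of p is -10 (from the two edges through K).
So -10·p + -5 = 2·22.5 = 45 ⇒ p = -5.

-5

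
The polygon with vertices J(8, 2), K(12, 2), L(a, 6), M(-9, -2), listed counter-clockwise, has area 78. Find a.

-10

Write out the shoelace sum; only the two edges meeting at L involve a:
2·Area = [(12·6 − a·2) + (a·(-2) − (-9)·6)] + -10
       = -4·a + 116 = 156
⇒ a = -10.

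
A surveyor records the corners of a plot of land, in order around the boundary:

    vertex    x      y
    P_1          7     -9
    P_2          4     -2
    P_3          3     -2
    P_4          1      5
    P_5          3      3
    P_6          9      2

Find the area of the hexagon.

Σ = (22) + (-2) + (17) + (-12) + (-21) + (-95) = -91
Area = |Σ|/2 = 45.5.

45.5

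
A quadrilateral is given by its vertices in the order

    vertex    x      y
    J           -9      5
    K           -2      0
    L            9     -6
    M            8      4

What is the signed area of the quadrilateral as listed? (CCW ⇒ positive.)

91

Apply the shoelace formula: 2A = Σ (x_i·y_{i+1} − x_{i+1}·y_i), indices taken mod 4.
Cross-terms: 10, 12, 84, 76  ⇒  Σ = 182
Signed area = Σ/2 = 91 (positive ⇒ counter-clockwise traversal).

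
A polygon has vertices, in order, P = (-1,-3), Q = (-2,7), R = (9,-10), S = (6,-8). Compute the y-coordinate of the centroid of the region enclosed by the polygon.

Apply the shoelace formula. First the cross-terms c_i = x_i·y_{i+1} − x_{i+1}·y_i:
  -13, -43, -12, -26  ⇒  2A = -94, A = -47.
Then Σ (y_i + y_{i+1})·c_i = 579, so ȳ = 579 / (6·(-47)) = -193/94.

-193/94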